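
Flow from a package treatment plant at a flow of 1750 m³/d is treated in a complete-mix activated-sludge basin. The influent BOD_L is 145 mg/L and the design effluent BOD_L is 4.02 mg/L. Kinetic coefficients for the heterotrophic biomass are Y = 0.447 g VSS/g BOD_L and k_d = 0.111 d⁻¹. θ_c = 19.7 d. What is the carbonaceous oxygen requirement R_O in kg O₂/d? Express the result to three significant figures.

R_O ≈ 198 kg O₂/d

The observed yield is Y_obs = Y/(1 + k_d·θ_c) = 0.447 / (1 + 0.111 × 19.7) = 0.447 / 3.187 = 0.1403 g VSS per g BOD_L removed.
Substrate removed = Q·(S₀ − S) = 1750 m³/d × (145 − 4.02) g/m³ = 2.47×10^5 g/d = 246.7 kg/d.
Biomass synthesised: P_X = Y_obs × 246.7 = 34.61 kg VSS/d.
Carbonaceous O₂ demand = substrate oxidised − cell-mass equivalent = 246.7 − 1.42 × 34.61 = 197.6 kg O₂/d.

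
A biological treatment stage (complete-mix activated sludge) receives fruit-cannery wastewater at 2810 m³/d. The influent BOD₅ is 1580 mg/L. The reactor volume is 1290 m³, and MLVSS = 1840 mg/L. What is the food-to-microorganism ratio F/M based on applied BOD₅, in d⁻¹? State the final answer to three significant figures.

F/M ≈ 1.87 d⁻¹

F/M = Q·S₀ / (V·X) = 2810 × 1580 / (1290 × 1840) = 1.870 g BOD₅·(g VSS·d)⁻¹.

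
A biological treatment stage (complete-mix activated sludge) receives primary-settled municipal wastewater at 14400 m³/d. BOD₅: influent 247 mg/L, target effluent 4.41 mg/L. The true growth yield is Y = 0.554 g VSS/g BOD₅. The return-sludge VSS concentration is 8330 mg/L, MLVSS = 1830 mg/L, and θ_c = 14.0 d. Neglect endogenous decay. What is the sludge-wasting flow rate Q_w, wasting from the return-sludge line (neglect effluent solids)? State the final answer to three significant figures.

Q_w ≈ 232 m³/d

V·X = Y·Q·ΔS·θ_c gives V = 0.554 × 14400 × (247 − 4.41) × 14.0 / 1830 = 14805 m³.
θ_c = V·X/(Q_w·X_r) when wasting from the recycle, so Q_w = V·X/(θ_c·X_r) = 14805 × 1830 / (14.0 × 8330) = 232.3 m³/d.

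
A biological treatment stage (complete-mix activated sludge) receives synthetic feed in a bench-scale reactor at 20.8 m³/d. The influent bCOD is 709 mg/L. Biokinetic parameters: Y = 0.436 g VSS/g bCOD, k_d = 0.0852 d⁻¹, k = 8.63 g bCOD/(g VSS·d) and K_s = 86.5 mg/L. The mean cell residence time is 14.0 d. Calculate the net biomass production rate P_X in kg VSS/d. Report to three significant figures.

Effluent substrate depends only on kinetics and SRT: S = K_s(1 + k_d θ_c) / [θ_c(Yk − k_d) − 1] = 86.5 × (1 + 0.0852 × 14.0) / [14.0 × (0.436 × 8.63 − 0.0852) − 1] = 189.7 / 50.48 = 3.757 mg/L.
The observed yield is Y_obs = Y/(1 + k_d·θ_c) = 0.436 / (1 + 0.0852 × 14.0) = 0.436 / 2.193 = 0.1988 g VSS per g bCOD removed.
ΔS = 709 − 3.76 = 705.2 mg/L, so the substrate removal rate is 20.8 × 705.2/1000 = 14.67 kg bCOD/d.
Net biomass production P_X = Y_obs × Q·(S₀ − S) = 0.1988 × 14.67 = 2.917 kg VSS/d.

P_X ≈ 2.92 kg VSS/d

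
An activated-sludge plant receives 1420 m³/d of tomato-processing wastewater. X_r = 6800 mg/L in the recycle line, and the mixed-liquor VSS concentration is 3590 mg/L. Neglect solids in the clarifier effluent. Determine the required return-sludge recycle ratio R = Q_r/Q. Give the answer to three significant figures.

Mass balance around the secondary clarifier (neglecting effluent solids): R = X / (X_r − X) = 3590 / (6800 − 3590) = 1.118.

R ≈ 1.12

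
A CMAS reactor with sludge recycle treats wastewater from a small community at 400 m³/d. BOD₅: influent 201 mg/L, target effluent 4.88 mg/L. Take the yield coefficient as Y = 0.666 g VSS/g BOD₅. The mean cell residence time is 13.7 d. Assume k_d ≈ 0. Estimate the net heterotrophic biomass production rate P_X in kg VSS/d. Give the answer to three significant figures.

No decay correction is needed, so Y_obs = Y = 0.666.
Substrate removed = Q·(S₀ − S) = 400 m³/d × (201 − 4.88) g/m³ = 7.84×10^4 g/d = 78.45 kg/d.
Net biomass production P_X = Y_obs × Q·(S₀ − S) = 0.6660 × 78.45 = 52.25 kg VSS/d.

P_X ≈ 52.2 kg VSS/d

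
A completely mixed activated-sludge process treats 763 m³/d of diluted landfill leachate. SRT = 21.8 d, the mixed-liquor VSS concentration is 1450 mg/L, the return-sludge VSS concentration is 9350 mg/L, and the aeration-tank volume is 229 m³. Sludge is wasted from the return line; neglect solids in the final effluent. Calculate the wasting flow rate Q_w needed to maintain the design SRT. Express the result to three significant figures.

Q_w ≈ 1.63 m³/d

θ_c = V·X/(Q_w·X_r) when wasting from the recycle, so Q_w = V·X/(θ_c·X_r) = 229.0 × 1450 / (21.8 × 9350) = 1.629 m³/d.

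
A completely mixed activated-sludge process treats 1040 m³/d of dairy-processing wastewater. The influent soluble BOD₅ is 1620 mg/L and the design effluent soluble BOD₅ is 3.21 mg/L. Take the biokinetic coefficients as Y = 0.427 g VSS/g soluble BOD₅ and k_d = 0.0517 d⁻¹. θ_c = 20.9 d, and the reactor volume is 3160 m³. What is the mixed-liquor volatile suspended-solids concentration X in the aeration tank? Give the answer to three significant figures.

X ≈ 2280 mg/L

X = Y·Q·ΔS·θ_c / [V·(1 + k_d θ_c)] = 0.427 × 1040 × (1620 − 3.21) × 20.9 / [3160 × (1 + 0.0517 × 20.9)] = 2282 mg/L.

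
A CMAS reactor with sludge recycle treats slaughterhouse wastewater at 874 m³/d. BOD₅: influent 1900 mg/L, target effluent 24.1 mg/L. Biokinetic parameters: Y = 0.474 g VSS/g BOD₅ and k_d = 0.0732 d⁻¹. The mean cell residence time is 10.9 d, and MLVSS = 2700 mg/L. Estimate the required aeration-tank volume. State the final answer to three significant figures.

Steady-state biomass mass balance: V·X·(1 + k_d·θ_c) = Y·Q·(S₀ − S)·θ_c, so V = 0.474 × 874 × (1900 − 24.1) × 10.9 / [2700 × (1 + 0.0732 × 10.9)] = 8.47×10^6 / 4854 = 1745 m³.

V ≈ 1750 m³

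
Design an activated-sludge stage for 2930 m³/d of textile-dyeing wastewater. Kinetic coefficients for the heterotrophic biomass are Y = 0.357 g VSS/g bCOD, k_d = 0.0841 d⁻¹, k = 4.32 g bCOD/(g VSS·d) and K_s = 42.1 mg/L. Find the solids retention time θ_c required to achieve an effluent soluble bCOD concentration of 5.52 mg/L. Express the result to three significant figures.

Specific growth rate at S = 5.52 mg/L: μ = YkS/(K_s+S) = 0.357·4.32·5.52/(42.1+5.52) = 0.1788 d⁻¹.
1/θ_c = 0.1788 − 0.0841 = 0.09467 d⁻¹, so θ_c = 10.56 d.

θ_c ≈ 10.6 d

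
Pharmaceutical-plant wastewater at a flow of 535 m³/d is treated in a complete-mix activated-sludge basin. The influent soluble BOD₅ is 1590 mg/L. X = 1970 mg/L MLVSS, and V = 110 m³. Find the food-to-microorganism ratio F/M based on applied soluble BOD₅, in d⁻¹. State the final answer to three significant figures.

F/M ≈ 3.93 d⁻¹

F/M = Q·S₀ / (V·X) = 535 × 1590 / (110.0 × 1970) = 3.925 g soluble BOD₅·(g VSS·d)⁻¹.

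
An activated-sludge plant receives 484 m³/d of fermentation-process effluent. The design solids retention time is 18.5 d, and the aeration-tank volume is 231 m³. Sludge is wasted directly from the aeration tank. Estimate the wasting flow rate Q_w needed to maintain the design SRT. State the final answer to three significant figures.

With mixed-liquor wasting, θ_c = V/Q_w, so Q_w = V/θ_c = 231.0/18.5 = 12.49 m³/d.

Q_w ≈ 12.5 m³/d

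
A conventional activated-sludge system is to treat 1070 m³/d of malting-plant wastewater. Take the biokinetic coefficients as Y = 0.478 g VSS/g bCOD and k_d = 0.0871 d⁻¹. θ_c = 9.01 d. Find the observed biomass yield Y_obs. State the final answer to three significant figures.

Y_obs ≈ 0.268 g VSS/g bCOD

Y_obs = Y / (1 + k_d θ_c) = 0.478 / (1 + 0.0871 × 9.01) = 0.478 / 1.785 = 0.2678.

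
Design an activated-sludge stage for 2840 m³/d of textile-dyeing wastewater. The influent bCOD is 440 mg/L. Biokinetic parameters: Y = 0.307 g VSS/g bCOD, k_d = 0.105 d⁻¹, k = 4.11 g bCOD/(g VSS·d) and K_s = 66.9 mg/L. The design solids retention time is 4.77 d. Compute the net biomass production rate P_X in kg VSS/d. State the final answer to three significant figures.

For a completely mixed reactor with recycle the Lawrence–McCarty relation gives S = K_s·(1 + k_d·θ_c) / [θ_c·(Y·k − k_d) − 1] = 66.9 × (1 + 0.105 × 4.77) / [4.77 × (0.307 × 4.11 − 0.105) − 1] = 100.4 / 4.518 = 22.22 mg/L.
Y_obs = Y / (1 + k_d θ_c) = 0.307 / (1 + 0.105 × 4.77) = 0.307 / 1.501 = 0.2046.
ΔS = 440 − 22.2 = 417.8 mg/L, so the substrate removal rate is 2840 × 417.8/1000 = 1187 kg bCOD/d.
So the net sludge growth is P_X = 0.2046 × 1187 = 242.7 kg VSS/d.

P_X ≈ 243 kg VSS/d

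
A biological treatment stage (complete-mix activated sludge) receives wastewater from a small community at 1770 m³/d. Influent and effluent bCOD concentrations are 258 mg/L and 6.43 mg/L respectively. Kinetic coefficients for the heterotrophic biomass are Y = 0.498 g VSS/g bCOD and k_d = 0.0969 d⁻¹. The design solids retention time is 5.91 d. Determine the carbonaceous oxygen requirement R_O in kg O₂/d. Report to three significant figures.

Observed yield with endogenous decay: Y_obs = Y / (1 + k_d·θ_c) = 0.498 / (1 + 0.0969 × 5.91) = 0.498 / 1.573 = 0.3167 g VSS/g bCOD.
ΔS = 258 − 6.43 = 251.6 mg/L, so the substrate removal rate is 1770 × 251.6/1000 = 445.3 kg bCOD/d.
Biomass synthesised: P_X = Y_obs × 445.3 = 141.0 kg VSS/d.
Carbonaceous O₂ demand = substrate oxidised − cell-mass equivalent = 445.3 − 1.42 × 141.0 = 245.1 kg O₂/d.

R_O ≈ 245 kg O₂/d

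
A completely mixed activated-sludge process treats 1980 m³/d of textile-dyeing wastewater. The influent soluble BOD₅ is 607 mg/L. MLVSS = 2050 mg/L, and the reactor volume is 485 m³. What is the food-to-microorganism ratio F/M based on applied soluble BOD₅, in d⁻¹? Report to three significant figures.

F/M = Q·S₀ / (V·X) = 1980 × 607 / (485.0 × 2050) = 1.209 g soluble BOD₅·(g VSS·d)⁻¹.

F/M ≈ 1.21 d⁻¹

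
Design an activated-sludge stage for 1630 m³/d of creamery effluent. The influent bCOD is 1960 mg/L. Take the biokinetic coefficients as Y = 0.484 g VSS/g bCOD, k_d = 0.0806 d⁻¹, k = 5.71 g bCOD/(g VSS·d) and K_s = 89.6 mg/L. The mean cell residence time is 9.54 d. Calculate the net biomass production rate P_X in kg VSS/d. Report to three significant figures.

P_X ≈ 871 kg VSS/d

For a completely mixed reactor with recycle the Lawrence–McCarty relation gives S = K_s·(1 + k_d·θ_c) / [θ_c·(Y·k − k_d) − 1] = 89.6 × (1 + 0.0806 × 9.54) / [9.54 × (0.484 × 5.71 − 0.0806) − 1] = 158.5 / 24.60 = 6.444 mg/L.
The observed yield is Y_obs = Y/(1 + k_d·θ_c) = 0.484 / (1 + 0.0806 × 9.54) = 0.484 / 1.769 = 0.2736 g VSS per g bCOD removed.
Mass of bCOD removed per day: Q(S₀ − S) = 1630 × 1954 g/m³ = 3184 kg/d.
Biomass produced: P_X = Y_obs·Q·ΔS = 0.2736 × 3184 ≈ 871.3 kg VSS/d.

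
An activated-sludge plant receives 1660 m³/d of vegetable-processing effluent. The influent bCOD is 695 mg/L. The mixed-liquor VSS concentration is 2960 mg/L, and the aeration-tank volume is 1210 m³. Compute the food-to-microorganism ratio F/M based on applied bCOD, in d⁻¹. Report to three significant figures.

Food-to-microorganism ratio F/M = Q S₀ / (V X) = 1660 × 695 / (1210 × 2960) = 0.3221 d⁻¹.

F/M ≈ 0.322 d⁻¹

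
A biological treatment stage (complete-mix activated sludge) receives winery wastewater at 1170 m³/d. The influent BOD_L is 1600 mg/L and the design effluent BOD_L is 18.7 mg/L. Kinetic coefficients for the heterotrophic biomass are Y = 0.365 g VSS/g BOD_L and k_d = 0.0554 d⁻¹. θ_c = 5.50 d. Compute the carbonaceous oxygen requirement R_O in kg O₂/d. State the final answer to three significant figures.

Observed yield with endogenous decay: Y_obs = Y / (1 + k_d·θ_c) = 0.365 / (1 + 0.0554 × 5.50) = 0.365 / 1.305 = 0.2798 g VSS/g BOD_L.
Q·(S₀ − S) = 1170 × (1600 − 18.7) × 10⁻³ = 1850 kg/d removed.
Net sludge production P_X = 0.2798 × 1850 = 517.6 kg VSS/d.
R_O = Q·ΔS − 1.42 P_X = 1850 − 735.0 = 1115 kg O₂/d.

R_O ≈ 1120 kg O₂/d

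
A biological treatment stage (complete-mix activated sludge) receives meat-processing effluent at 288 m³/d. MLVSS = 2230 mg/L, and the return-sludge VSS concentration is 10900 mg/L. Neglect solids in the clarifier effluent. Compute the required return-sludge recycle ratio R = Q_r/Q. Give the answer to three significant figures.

R ≈ 0.257

R = Q_r/Q = X/(X_r − X) = 2230 / (10900 − 2230) = 0.2572.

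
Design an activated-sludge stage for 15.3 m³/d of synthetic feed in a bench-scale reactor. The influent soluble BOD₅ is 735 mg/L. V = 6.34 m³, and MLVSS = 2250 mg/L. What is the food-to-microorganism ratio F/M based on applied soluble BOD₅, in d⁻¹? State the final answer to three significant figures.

Food-to-microorganism ratio F/M = Q S₀ / (V X) = 15.3 × 735 / (6.340 × 2250) = 0.7883 d⁻¹.

F/M ≈ 0.788 d⁻¹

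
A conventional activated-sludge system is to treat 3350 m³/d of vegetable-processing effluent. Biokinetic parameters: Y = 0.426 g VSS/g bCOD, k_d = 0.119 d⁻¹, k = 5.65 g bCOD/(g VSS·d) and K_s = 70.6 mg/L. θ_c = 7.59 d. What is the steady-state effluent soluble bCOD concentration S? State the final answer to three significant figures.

S ≈ 8.21 mg/L

For a completely mixed reactor with recycle the Lawrence–McCarty relation gives S = K_s·(1 + k_d·θ_c) / [θ_c·(Y·k − k_d) − 1] = 70.6 × (1 + 0.119 × 7.59) / [7.59 × (0.426 × 5.65 − 0.119) − 1] = 134.4 / 16.37 = 8.211 mg/L.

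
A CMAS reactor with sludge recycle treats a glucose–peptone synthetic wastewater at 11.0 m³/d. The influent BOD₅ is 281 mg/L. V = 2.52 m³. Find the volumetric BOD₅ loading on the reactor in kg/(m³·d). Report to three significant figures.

Applied BOD₅ load per unit volume = Q·S₀/V = (11.0 × 281/1000)/2.520 = 1.227 kg BOD₅·m⁻³·d⁻¹.

L_v ≈ 1.23 kg BOD₅/(m³·d)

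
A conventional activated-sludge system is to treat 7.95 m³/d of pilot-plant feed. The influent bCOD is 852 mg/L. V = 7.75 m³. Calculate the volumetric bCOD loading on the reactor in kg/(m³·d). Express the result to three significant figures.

L_v ≈ 0.874 kg bCOD/(m³·d)

Volumetric loading L_v = Q·S₀ / V = 7.95 × 852 g/m³ / 7.750 m³ = 874.0 g/(m³·d) = 0.8740 kg bCOD/(m³·d).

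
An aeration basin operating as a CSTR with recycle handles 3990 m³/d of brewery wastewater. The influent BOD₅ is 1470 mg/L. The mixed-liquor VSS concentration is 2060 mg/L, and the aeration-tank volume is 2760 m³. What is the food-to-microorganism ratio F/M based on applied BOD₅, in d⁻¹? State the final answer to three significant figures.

F/M ≈ 1.03 d⁻¹

Food-to-microorganism ratio F/M = Q S₀ / (V X) = 3990 × 1470 / (2760 × 2060) = 1.032 d⁻¹.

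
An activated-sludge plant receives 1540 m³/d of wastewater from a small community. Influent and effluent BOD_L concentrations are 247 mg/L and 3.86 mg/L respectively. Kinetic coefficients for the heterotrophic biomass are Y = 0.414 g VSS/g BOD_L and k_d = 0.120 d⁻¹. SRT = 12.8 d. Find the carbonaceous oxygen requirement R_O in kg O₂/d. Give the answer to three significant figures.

Observed yield with endogenous decay: Y_obs = Y / (1 + k_d·θ_c) = 0.414 / (1 + 0.120 × 12.8) = 0.414 / 2.536 = 0.1632 g VSS/g BOD_L.
Substrate removed = Q·(S₀ − S) = 1540 m³/d × (247 − 3.86) g/m³ = 3.74×10^5 g/d = 374.4 kg/d.
Biomass synthesised: P_X = Y_obs × 374.4 = 61.13 kg VSS/d.
R_O = Q·ΔS − 1.42 P_X = 374.4 − 86.80 = 287.6 kg O₂/d.

R_O ≈ 288 kg O₂/d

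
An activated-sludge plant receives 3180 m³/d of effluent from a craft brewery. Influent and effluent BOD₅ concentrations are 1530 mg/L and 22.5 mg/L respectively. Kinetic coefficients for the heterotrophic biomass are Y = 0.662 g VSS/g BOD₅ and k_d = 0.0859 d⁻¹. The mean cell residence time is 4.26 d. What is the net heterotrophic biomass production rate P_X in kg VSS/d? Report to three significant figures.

P_X ≈ 2320 kg VSS/d

The observed yield is Y_obs = Y/(1 + k_d·θ_c) = 0.662 / (1 + 0.0859 × 4.26) = 0.662 / 1.366 = 0.4847 g VSS per g BOD₅ removed.
Mass of BOD₅ removed per day: Q(S₀ − S) = 3180 × 1508 g/m³ = 4794 kg/d.
So the net sludge growth is P_X = 0.4847 × 4794 = 2323 kg VSS/d.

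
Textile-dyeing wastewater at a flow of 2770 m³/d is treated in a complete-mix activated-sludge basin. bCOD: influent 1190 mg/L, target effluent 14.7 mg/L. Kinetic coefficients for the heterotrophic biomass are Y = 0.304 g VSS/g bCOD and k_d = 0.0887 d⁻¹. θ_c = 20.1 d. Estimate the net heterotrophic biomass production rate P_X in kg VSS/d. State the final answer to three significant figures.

P_X ≈ 356 kg VSS/d

The observed yield is Y_obs = Y/(1 + k_d·θ_c) = 0.304 / (1 + 0.0887 × 20.1) = 0.304 / 2.783 = 0.1092 g VSS per g bCOD removed.
Mass of bCOD removed per day: Q(S₀ − S) = 2770 × 1175 g/m³ = 3256 kg/d.
So the net sludge growth is P_X = 0.1092 × 3256 = 355.6 kg VSS/d.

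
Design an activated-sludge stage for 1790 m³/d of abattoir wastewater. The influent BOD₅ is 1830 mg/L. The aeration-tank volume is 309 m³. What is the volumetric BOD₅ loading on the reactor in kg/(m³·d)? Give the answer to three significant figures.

L_v ≈ 10.6 kg BOD₅/(m³·d)

L_v = Q S₀ / V = 1790 × 1830 × 10⁻³ / 309.0 = 10.60 kg/(m³·d).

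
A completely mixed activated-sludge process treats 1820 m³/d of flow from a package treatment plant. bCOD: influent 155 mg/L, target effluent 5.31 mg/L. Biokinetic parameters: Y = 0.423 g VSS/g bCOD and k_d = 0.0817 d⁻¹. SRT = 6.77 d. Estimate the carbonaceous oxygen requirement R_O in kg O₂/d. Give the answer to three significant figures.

The observed yield is Y_obs = Y/(1 + k_d·θ_c) = 0.423 / (1 + 0.0817 × 6.77) = 0.423 / 1.553 = 0.2724 g VSS per g bCOD removed.
Mass of bCOD removed per day: Q(S₀ − S) = 1820 × 149.7 g/m³ = 272.4 kg/d.
P_X = Y_obs·Q·(S₀ − S) = 0.2724 × 272.4 = 74.20 kg VSS/d.
R_O = Q·(S₀ − S) − 1.42·P_X = 272.4 − 1.42 × 74.20 = 167.1 kg O₂/d.

R_O ≈ 167 kg O₂/d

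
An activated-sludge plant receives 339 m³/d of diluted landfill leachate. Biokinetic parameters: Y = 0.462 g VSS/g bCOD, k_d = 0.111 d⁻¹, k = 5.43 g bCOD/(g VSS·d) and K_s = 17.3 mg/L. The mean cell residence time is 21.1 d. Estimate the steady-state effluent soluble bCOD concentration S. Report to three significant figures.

From the Monod/SRT balance for a CMAS, S = K_s·(1+k_d θ_c)/[θ_c·(Y k − k_d) − 1] = 17.3 × (1 + 0.111 × 21.1) / [21.1 × (0.462 × 5.43 − 0.111) − 1] = 57.82 / 49.59 = 1.166 mg/L.

S ≈ 1.17 mg/L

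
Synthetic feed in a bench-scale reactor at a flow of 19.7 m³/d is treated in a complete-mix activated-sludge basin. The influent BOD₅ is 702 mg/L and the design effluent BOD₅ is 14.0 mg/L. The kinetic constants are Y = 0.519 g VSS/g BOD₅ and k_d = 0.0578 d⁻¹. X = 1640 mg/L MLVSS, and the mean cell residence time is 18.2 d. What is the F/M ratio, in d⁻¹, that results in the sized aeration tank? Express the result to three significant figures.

Rearranging the biomass balance for a CMAS with decay, V = Y·Q·ΔS·θ_c / [X·(1+k_d θ_c)] = 0.519 × 19.7 × (702 − 14.0) × 18.2 / [1640 × (1 + 0.0578 × 18.2)] = 1.28×10^5 / 3365 = 38.04 m³.
Food-to-microorganism ratio F/M = Q S₀ / (V X) = 19.7 × 702 / (38.04 × 1640) = 0.2217 d⁻¹.

F/M ≈ 0.222 d⁻¹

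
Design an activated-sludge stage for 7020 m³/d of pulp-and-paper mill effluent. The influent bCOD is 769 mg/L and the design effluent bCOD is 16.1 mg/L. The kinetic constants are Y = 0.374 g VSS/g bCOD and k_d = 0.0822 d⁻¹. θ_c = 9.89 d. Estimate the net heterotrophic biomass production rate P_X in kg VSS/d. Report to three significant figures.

P_X ≈ 1090 kg VSS/d

Correct the yield for decay: Y_obs = Y/(1 + k_d θ_c) = 0.374 / (1 + 0.0822 × 9.89) = 0.374 / 1.813 = 0.2063.
Q·(S₀ − S) = 7020 × (769 − 16.1) × 10⁻³ = 5285 kg/d removed.
Biomass produced: P_X = Y_obs·Q·ΔS = 0.2063 × 5285 ≈ 1090 kg VSS/d.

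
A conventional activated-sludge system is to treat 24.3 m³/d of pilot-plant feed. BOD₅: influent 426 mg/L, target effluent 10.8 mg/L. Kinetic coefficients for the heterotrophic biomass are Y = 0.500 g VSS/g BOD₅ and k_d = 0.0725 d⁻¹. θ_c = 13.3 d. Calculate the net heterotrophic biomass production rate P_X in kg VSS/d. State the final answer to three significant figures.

Correct the yield for decay: Y_obs = Y/(1 + k_d θ_c) = 0.500 / (1 + 0.0725 × 13.3) = 0.500 / 1.964 = 0.2546.
ΔS = 426 − 10.8 = 415.2 mg/L, so the substrate removal rate is 24.3 × 415.2/1000 = 10.09 kg BOD₅/d.
Biomass produced: P_X = Y_obs·Q·ΔS = 0.2546 × 10.09 ≈ 2.568 kg VSS/d.

P_X ≈ 2.57 kg VSS/d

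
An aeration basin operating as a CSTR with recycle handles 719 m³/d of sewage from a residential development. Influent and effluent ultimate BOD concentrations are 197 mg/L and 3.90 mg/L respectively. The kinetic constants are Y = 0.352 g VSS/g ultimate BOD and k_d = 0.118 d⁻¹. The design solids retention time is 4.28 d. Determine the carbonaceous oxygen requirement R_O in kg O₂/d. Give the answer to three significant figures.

Correct the yield for decay: Y_obs = Y/(1 + k_d θ_c) = 0.352 / (1 + 0.118 × 4.28) = 0.352 / 1.505 = 0.2339.
Substrate removed = Q·(S₀ − S) = 719 m³/d × (197 − 3.90) g/m³ = 1.39×10^5 g/d = 138.8 kg/d.
Biomass synthesised: P_X = Y_obs × 138.8 = 32.47 kg VSS/d.
R_O = Q·ΔS − 1.42 P_X = 138.8 − 46.11 = 92.73 kg O₂/d.

R_O ≈ 92.7 kg O₂/d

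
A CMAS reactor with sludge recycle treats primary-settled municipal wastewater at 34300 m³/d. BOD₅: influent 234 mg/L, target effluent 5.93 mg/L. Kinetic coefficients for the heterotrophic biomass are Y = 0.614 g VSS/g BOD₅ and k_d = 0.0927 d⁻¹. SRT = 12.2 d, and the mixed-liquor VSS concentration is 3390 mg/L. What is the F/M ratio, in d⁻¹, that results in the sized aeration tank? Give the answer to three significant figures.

Rearranging the biomass balance for a CMAS with decay, V = Y·Q·ΔS·θ_c / [X·(1+k_d θ_c)] = 0.614 × 34300 × (234 − 5.93) × 12.2 / [3390 × (1 + 0.0927 × 12.2)] = 5.86×10^7 / 7224 = 8112 m³.
Food-to-microorganism ratio F/M = Q S₀ / (V X) = 34300 × 234 / (8112 × 3390) = 0.2919 d⁻¹.

F/M ≈ 0.292 d⁻¹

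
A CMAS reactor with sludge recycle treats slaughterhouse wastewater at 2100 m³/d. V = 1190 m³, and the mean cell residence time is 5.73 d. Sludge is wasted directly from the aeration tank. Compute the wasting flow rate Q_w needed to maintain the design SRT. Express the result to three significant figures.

Wasting from the aeration tank: Q_w = V / θ_c = 1190 / 5.73 = 207.7 m³/d.

Q_w ≈ 208 m³/d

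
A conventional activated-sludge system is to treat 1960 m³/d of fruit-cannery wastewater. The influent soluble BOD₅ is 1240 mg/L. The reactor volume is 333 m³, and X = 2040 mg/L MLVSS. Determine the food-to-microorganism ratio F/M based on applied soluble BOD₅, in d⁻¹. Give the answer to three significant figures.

F/M = applied load / biomass = Q·S₀/(V·X) = 1960 × 1240 / (333.0 × 2040) = 3.578 d⁻¹.

F/M ≈ 3.58 d⁻¹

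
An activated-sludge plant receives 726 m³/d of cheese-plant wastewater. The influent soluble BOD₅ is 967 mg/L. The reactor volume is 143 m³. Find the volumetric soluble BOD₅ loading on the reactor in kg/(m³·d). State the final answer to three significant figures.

L_v = Q S₀ / V = 726 × 967 × 10⁻³ / 143.0 = 4.909 kg/(m³·d).

L_v ≈ 4.91 kg soluble BOD₅/(m³·d)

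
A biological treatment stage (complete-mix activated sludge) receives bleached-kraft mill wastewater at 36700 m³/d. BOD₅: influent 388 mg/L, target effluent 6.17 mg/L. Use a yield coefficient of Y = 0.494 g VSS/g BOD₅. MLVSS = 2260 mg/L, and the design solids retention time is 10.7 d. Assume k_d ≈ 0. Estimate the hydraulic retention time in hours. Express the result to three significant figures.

τ ≈ 21.4 h

Biomass mass balance (decay neglected): V·X = Y·Q·(S₀ − S)·θ_c, so V = 0.494 × 36700 × (388 − 6.17) × 10.7 / 2260 = 32775 m³.
HRT = V/Q = 32775 m³ / 36700 m³·d⁻¹ = 0.8930 d × 24 = 21.43 h.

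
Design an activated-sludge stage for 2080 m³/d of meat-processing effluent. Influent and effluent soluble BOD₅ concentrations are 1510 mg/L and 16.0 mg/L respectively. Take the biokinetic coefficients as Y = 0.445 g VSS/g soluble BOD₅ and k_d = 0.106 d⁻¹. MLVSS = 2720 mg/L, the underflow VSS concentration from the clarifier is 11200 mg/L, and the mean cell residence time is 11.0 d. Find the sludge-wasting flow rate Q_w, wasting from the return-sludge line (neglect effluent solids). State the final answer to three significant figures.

From the SRT design equation V = Y Q (S₀−S) θ_c / [X (1 + k_d θ_c)] = 0.445 × 2080 × (1510 − 16.0) × 11.0 / [2720 × (1 + 0.106 × 11.0)] = 1.52×10^7 / 5892 = 2582 m³.
Wasting from the return line (neglecting effluent solids): Q_w = V·X / (θ_c·X_r) = 2582 × 2720 / (11.0 × 11200) = 57.00 m³/d.

Q_w ≈ 57.0 m³/d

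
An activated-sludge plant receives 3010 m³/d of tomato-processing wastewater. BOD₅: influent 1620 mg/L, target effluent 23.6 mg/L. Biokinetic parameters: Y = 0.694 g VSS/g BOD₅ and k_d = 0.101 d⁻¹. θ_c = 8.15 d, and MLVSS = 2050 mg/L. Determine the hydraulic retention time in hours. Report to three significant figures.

Rearranging the biomass balance for a CMAS with decay, V = Y·Q·ΔS·θ_c / [X·(1+k_d θ_c)] = 0.694 × 3010 × (1620 − 23.6) × 8.15 / [2050 × (1 + 0.101 × 8.15)] = 2.72×10^7 / 3737 = 7272 m³.
Hydraulic retention time τ = V/Q = 7272 / 3010 = 2.416 d = 57.98 h.

τ ≈ 58.0 h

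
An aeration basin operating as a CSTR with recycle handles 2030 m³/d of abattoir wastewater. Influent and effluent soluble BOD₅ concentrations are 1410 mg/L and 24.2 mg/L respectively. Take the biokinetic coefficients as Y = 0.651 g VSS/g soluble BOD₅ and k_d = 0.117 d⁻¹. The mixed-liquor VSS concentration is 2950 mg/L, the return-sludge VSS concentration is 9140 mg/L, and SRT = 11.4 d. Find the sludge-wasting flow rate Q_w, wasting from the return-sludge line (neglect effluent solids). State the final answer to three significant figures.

Q_w ≈ 85.9 m³/d

Steady-state biomass mass balance: V·X·(1 + k_d·θ_c) = Y·Q·(S₀ − S)·θ_c, so V = 0.651 × 2030 × (1410 − 24.2) × 11.4 / [2950 × (1 + 0.117 × 11.4)] = 2.09×10^7 / 6885 = 3032 m³.
Wasting from the return line (neglecting effluent solids): Q_w = V·X / (θ_c·X_r) = 3032 × 2950 / (11.4 × 9140) = 85.86 m³/d.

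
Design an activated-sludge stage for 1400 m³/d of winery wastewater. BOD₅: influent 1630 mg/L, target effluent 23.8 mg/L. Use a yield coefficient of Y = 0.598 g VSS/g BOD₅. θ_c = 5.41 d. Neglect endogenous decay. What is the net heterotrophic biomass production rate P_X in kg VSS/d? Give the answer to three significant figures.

P_X ≈ 1340 kg VSS/d

Since k_d ≈ 0, Y_obs = Y = 0.598 g VSS/g BOD₅.
Q·(S₀ − S) = 1400 × (1630 − 23.8) × 10⁻³ = 2249 kg/d removed.
Net biomass production P_X = Y_obs × Q·(S₀ − S) = 0.5980 × 2249 = 1345 kg VSS/d.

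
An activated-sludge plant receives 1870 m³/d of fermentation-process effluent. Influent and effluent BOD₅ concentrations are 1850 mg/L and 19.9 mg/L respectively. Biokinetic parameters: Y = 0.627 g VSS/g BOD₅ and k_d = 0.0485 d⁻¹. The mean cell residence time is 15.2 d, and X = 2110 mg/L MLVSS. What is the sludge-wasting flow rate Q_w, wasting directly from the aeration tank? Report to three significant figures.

Rearranging the biomass balance for a CMAS with decay, V = Y·Q·ΔS·θ_c / [X·(1+k_d θ_c)] = 0.627 × 1870 × (1850 − 19.9) × 15.2 / [2110 × (1 + 0.0485 × 15.2)] = 3.26×10^7 / 3665 = 8898 m³.
Wasting from the aeration tank: Q_w = V / θ_c = 8898 / 15.2 = 585.4 m³/d.

Q_w ≈ 585 m³/d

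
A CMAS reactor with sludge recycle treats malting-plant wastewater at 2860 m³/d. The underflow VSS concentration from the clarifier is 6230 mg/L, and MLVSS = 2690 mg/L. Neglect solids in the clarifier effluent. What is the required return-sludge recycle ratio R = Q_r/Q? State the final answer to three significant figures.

R ≈ 0.760

Solids balance on the clarifier gives (1+R)X = R·X_r, so R = X/(X_r − X) = 2690 / (6230 − 2690) = 0.7599.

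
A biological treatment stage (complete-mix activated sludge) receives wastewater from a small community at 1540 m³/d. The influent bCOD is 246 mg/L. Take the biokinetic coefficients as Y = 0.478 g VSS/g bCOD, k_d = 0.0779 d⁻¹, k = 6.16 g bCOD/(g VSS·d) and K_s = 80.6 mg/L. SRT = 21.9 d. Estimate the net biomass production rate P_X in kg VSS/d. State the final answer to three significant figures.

From the Monod/SRT balance for a CMAS, S = K_s·(1+k_d θ_c)/[θ_c·(Y k − k_d) − 1] = 80.6 × (1 + 0.0779 × 21.9) / [21.9 × (0.478 × 6.16 − 0.0779) − 1] = 218.1 / 61.78 = 3.530 mg/L.
The observed yield is Y_obs = Y/(1 + k_d·θ_c) = 0.478 / (1 + 0.0779 × 21.9) = 0.478 / 2.706 = 0.1766 g VSS per g bCOD removed.
Mass of bCOD removed per day: Q(S₀ − S) = 1540 × 242.5 g/m³ = 373.4 kg/d.
Net biomass production P_X = Y_obs × Q·(S₀ − S) = 0.1766 × 373.4 = 65.96 kg VSS/d.

P_X ≈ 66.0 kg VSS/d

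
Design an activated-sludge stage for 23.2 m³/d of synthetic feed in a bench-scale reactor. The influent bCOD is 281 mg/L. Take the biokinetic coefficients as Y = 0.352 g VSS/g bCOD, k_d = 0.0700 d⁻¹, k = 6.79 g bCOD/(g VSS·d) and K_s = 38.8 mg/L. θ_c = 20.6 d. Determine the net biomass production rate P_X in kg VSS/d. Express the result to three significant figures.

P_X ≈ 0.933 kg VSS/d

For a completely mixed reactor with recycle the Lawrence–McCarty relation gives S = K_s·(1 + k_d·θ_c) / [θ_c·(Y·k − k_d) − 1] = 38.8 × (1 + 0.0700 × 20.6) / [20.6 × (0.352 × 6.79 − 0.0700) − 1] = 94.75 / 46.79 = 2.025 mg/L.
Observed yield with endogenous decay: Y_obs = Y / (1 + k_d·θ_c) = 0.352 / (1 + 0.0700 × 20.6) = 0.352 / 2.442 = 0.1441 g VSS/g bCOD.
Substrate removed = Q·(S₀ − S) = 23.2 m³/d × (281 − 2.02) g/m³ = 6.47×10^3 g/d = 6.472 kg/d.
So the net sludge growth is P_X = 0.1441 × 6.472 = 0.9329 kg VSS/d.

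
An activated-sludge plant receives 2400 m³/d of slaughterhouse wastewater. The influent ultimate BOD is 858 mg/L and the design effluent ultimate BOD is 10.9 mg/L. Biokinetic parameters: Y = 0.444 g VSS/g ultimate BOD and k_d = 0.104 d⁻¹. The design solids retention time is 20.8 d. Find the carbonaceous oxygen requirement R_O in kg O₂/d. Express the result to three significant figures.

R_O ≈ 1630 kg O₂/d

Correct the yield for decay: Y_obs = Y/(1 + k_d θ_c) = 0.444 / (1 + 0.104 × 20.8) = 0.444 / 3.163 = 0.1404.
Q·(S₀ − S) = 2400 × (858 − 10.9) × 10⁻³ = 2033 kg/d removed.
Net sludge production P_X = 0.1404 × 2033 = 285.4 kg VSS/d.
Carbonaceous O₂ demand = substrate oxidised − cell-mass equivalent = 2033 − 1.42 × 285.4 = 1628 kg O₂/d.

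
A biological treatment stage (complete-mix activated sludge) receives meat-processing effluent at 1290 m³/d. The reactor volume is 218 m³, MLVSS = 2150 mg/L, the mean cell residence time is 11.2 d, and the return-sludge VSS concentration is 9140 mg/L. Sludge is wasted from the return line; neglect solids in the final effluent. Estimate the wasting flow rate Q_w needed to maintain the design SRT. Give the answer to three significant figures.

Q_w = (V·X)/(θ_c X_r) = 218.0 × 2150 / (11.2 × 9140) = 4.579 m³/d.

Q_w ≈ 4.58 m³/d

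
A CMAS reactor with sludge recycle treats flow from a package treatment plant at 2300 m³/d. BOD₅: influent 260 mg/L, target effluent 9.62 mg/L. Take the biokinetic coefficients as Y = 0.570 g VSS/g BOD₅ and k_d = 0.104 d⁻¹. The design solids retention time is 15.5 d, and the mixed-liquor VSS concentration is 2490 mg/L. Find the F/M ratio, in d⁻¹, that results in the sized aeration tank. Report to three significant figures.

Steady-state biomass mass balance: V·X·(1 + k_d·θ_c) = Y·Q·(S₀ − S)·θ_c, so V = 0.570 × 2300 × (260 − 9.62) × 15.5 / [2490 × (1 + 0.104 × 15.5)] = 5.09×10^6 / 6504 = 782.3 m³.
Food-to-microorganism ratio F/M = Q S₀ / (V X) = 2300 × 260 / (782.3 × 2490) = 0.3070 d⁻¹.

F/M ≈ 0.307 d⁻¹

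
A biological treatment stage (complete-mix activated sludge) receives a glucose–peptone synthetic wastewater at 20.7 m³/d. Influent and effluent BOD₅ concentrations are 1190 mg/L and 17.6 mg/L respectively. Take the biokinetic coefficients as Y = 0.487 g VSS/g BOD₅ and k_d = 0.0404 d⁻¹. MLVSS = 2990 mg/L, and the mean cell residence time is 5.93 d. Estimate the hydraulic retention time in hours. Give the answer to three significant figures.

Rearranging the biomass balance for a CMAS with decay, V = Y·Q·ΔS·θ_c / [X·(1+k_d θ_c)] = 0.487 × 20.7 × (1190 − 17.6) × 5.93 / [2990 × (1 + 0.0404 × 5.93)] = 7.01×10^4 / 3706 = 18.91 m³.
Hydraulic retention time τ = V/Q = 18.91 / 20.7 = 0.9135 d = 21.92 h.

τ ≈ 21.9 h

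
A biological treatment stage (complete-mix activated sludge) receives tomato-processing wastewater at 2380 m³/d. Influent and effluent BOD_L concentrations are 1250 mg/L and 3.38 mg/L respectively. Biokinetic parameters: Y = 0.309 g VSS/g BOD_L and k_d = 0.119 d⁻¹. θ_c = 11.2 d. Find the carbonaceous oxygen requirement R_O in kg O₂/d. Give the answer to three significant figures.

The observed yield is Y_obs = Y/(1 + k_d·θ_c) = 0.309 / (1 + 0.119 × 11.2) = 0.309 / 2.333 = 0.1325 g VSS per g BOD_L removed.
Q·(S₀ − S) = 2380 × (1250 − 3.38) × 10⁻³ = 2967 kg/d removed.
P_X = Y_obs·Q·(S₀ − S) = 0.1325 × 2967 = 393.0 kg VSS/d.
R_O = Q·(S₀ − S) − 1.42·P_X = 2967 − 1.42 × 393.0 = 2409 kg O₂/d.

R_O ≈ 2410 kg O₂/d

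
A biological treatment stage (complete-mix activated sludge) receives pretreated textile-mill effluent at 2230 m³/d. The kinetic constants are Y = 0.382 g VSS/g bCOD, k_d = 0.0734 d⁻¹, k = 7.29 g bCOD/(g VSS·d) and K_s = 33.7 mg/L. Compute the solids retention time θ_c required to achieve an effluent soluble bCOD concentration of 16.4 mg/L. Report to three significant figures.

θ_c ≈ 1.19 d

Specific growth rate at S = 16.4 mg/L: μ = YkS/(K_s+S) = 0.382·7.29·16.4/(33.7+16.4) = 0.9116 d⁻¹.
Then 1/θ_c = μ − k_d = 0.9116 − 0.0734 = 0.8382 d⁻¹, giving θ_c = 1.193 d.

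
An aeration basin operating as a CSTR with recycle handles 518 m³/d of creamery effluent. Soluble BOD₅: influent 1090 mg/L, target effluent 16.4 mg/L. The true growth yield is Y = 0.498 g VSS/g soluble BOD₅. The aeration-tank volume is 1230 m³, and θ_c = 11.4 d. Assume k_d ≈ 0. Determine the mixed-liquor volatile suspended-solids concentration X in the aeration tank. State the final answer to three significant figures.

X = Y·Q·ΔS·θ_c / V = 0.498 × 518 × (1090 − 16.4) × 11.4 / 1230 = 2567 mg/L.

X ≈ 2570 mg/L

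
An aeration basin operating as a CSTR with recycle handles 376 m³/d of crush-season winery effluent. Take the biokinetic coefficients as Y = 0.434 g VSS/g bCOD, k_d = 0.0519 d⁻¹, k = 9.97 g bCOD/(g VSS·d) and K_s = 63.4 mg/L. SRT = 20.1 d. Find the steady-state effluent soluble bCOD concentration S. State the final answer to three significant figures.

S ≈ 1.53 mg/L

For a completely mixed reactor with recycle the Lawrence–McCarty relation gives S = K_s·(1 + k_d·θ_c) / [θ_c·(Y·k − k_d) − 1] = 63.4 × (1 + 0.0519 × 20.1) / [20.1 × (0.434 × 9.97 − 0.0519) − 1] = 129.5 / 84.93 = 1.525 mg/L.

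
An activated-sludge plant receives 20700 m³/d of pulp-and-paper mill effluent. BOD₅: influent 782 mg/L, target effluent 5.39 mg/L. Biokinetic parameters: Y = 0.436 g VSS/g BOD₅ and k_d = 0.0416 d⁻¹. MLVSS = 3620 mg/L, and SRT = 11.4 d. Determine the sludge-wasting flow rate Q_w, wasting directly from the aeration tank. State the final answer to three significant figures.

Steady-state biomass mass balance: V·X·(1 + k_d·θ_c) = Y·Q·(S₀ − S)·θ_c, so V = 0.436 × 20700 × (782 − 5.39) × 11.4 / [3620 × (1 + 0.0416 × 11.4)] = 7.99×10^7 / 5337 = 14972 m³.
With mixed-liquor wasting, θ_c = V/Q_w, so Q_w = V/θ_c = 14972/11.4 = 1313 m³/d.

Q_w ≈ 1310 m³/d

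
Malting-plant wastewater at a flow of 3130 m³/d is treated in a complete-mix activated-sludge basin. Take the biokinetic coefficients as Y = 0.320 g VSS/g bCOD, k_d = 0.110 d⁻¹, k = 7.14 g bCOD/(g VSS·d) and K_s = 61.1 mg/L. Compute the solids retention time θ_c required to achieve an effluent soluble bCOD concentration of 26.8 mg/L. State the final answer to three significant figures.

From 1/θ_c = Y·k·S/(K_s + S) − k_d: Y·k·S/(K_s+S) = 0.320 × 7.14 × 26.8 / (61.1 + 26.8) = 0.6966 d⁻¹.
1/θ_c = 0.6966 − 0.110 = 0.5866 d⁻¹, so θ_c = 1.705 d.

θ_c ≈ 1.70 d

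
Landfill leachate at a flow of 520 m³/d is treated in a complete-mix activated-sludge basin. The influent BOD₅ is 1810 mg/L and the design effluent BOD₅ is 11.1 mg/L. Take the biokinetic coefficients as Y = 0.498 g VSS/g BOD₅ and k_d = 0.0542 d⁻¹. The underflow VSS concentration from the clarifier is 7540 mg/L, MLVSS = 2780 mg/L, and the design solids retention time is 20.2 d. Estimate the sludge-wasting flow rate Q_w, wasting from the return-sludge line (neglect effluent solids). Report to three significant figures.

Steady-state biomass mass balance: V·X·(1 + k_d·θ_c) = Y·Q·(S₀ − S)·θ_c, so V = 0.498 × 520 × (1810 − 11.1) × 20.2 / [2780 × (1 + 0.0542 × 20.2)] = 9.41×10^6 / 5824 = 1616 m³.
Q_w = (V·X)/(θ_c X_r) = 1616 × 2780 / (20.2 × 7540) = 29.49 m³/d.

Q_w ≈ 29.5 m³/d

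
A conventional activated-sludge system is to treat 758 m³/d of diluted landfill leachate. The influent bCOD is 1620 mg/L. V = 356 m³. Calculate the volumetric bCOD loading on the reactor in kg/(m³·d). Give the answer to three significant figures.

L_v ≈ 3.45 kg bCOD/(m³·d)

Applied bCOD load per unit volume = Q·S₀/V = (758 × 1620/1000)/356.0 = 3.449 kg bCOD·m⁻³·d⁻¹.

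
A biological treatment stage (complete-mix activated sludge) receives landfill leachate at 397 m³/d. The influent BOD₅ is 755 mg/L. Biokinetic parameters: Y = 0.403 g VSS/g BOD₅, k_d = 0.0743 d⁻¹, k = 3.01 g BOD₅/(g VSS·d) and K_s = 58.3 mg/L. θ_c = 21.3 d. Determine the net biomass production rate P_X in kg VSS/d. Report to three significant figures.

For a completely mixed reactor with recycle the Lawrence–McCarty relation gives S = K_s·(1 + k_d·θ_c) / [θ_c·(Y·k − k_d) − 1] = 58.3 × (1 + 0.0743 × 21.3) / [21.3 × (0.403 × 3.01 − 0.0743) − 1] = 150.6 / 23.25 = 6.475 mg/L.
Observed yield with endogenous decay: Y_obs = Y / (1 + k_d·θ_c) = 0.403 / (1 + 0.0743 × 21.3) = 0.403 / 2.583 = 0.1560 g VSS/g BOD₅.
ΔS = 755 − 6.47 = 748.5 mg/L, so the substrate removal rate is 397 × 748.5/1000 = 297.2 kg BOD₅/d.
So the net sludge growth is P_X = 0.1560 × 297.2 = 46.37 kg VSS/d.

P_X ≈ 46.4 kg VSS/d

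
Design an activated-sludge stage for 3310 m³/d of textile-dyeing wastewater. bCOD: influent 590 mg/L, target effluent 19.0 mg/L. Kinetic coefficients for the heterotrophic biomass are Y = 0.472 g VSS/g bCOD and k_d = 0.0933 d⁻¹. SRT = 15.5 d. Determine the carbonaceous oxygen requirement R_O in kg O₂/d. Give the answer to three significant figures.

Observed yield with endogenous decay: Y_obs = Y / (1 + k_d·θ_c) = 0.472 / (1 + 0.0933 × 15.5) = 0.472 / 2.446 = 0.1930 g VSS/g bCOD.
Substrate removed = Q·(S₀ − S) = 3310 m³/d × (590 − 19.0) g/m³ = 1.89×10^6 g/d = 1890 kg/d.
Biomass synthesised: P_X = Y_obs × 1890 = 364.7 kg VSS/d.
R_O = Q·(S₀ − S) − 1.42·P_X = 1890 − 1.42 × 364.7 = 1372 kg O₂/d.

R_O ≈ 1370 kg O₂/d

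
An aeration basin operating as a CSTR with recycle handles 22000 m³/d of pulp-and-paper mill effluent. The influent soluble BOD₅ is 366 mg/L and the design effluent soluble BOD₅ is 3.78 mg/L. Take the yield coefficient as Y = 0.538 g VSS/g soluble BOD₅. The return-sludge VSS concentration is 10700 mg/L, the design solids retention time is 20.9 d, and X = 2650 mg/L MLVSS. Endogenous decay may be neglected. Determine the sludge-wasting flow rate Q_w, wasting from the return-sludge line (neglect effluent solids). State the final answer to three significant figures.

Biomass mass balance (decay neglected): V·X = Y·Q·(S₀ − S)·θ_c, so V = 0.538 × 22000 × (366 − 3.78) × 20.9 / 2650 = 33813 m³.
Wasting from the return line (neglecting effluent solids): Q_w = V·X / (θ_c·X_r) = 33813 × 2650 / (20.9 × 10700) = 400.7 m³/d.

Q_w ≈ 401 m³/d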